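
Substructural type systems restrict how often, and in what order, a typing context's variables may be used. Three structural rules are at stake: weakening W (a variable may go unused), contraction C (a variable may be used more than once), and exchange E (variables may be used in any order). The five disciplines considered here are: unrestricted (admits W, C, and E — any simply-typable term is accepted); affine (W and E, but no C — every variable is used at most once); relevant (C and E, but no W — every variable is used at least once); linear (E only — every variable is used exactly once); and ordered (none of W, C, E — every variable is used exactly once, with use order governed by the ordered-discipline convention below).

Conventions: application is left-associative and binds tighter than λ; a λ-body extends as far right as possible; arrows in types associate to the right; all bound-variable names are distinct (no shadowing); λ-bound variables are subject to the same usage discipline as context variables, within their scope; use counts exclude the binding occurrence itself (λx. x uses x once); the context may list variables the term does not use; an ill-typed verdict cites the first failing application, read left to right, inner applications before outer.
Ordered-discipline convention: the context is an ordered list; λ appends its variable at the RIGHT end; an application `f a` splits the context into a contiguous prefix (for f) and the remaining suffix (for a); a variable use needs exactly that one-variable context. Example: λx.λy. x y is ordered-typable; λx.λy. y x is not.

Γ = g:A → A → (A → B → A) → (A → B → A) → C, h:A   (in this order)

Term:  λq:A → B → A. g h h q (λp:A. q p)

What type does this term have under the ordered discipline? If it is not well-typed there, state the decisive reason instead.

not well-typed under ordered — h ×2, q ×2 used more than once (contraction)
usage: g: 1×; h: 2×; q (λ-bound): 2×; p (λ-bound): 1×
order of uses: g, h, h, q, q, p
typing: well-typed at (A → B → A) → C
across the five disciplines: ordered ✗ · linear ✗ · affine ✗ · relevant ✓ · unrestricted ✓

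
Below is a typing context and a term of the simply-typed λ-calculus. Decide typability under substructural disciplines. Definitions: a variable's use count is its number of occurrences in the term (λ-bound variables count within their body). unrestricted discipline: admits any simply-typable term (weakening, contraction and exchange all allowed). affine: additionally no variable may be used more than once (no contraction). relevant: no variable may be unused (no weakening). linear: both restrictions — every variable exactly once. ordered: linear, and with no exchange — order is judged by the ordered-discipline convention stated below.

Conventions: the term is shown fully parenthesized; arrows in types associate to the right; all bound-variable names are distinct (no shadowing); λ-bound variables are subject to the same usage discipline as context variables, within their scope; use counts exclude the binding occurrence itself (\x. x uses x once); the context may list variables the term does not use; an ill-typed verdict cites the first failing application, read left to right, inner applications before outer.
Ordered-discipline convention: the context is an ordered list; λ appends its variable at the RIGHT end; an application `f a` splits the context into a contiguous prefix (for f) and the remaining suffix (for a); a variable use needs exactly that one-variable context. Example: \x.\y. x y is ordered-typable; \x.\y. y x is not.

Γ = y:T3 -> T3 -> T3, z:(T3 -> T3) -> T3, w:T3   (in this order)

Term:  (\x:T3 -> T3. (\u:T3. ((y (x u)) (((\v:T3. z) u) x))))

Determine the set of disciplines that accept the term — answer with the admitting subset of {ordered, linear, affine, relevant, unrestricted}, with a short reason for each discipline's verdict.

accepted by: unrestricted
use counts: y=1, z=1, w=0, x [bound]=2, u [bound]=2, v [bound]=0
left-to-right use order: y, x, u, z, u, x
typing: well-typed at (T3 -> T3) -> T3 -> T3
ordered ✗ (uses contraction: x ×2, u ×2; needs weakening: w, v unused)
linear ✗ (uses contraction: x ×2, u ×2; needs weakening: w, v unused)
affine ✗ (uses contraction: x ×2, u ×2)
relevant ✗ (needs weakening: w, v unused)
unrestricted ✓ (typability at (T3 -> T3) -> T3 -> T3 is all that's needed)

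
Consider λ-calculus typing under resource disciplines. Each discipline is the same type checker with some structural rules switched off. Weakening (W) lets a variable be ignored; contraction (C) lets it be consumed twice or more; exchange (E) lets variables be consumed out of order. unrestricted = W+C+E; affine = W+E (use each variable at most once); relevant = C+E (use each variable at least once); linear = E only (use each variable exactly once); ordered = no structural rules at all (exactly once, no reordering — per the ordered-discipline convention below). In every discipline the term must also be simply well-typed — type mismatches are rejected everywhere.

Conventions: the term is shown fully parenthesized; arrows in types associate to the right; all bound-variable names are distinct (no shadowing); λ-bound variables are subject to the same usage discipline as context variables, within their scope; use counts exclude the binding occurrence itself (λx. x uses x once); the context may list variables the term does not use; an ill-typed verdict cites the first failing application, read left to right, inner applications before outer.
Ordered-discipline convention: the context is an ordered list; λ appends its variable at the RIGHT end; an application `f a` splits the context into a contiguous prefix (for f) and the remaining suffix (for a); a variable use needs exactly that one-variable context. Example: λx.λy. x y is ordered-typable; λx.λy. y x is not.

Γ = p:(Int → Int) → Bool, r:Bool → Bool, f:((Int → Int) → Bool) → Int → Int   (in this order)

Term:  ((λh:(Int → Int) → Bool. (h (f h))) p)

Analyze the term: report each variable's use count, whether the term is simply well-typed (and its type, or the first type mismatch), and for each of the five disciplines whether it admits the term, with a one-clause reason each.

use counts: p: 1, r: 0, f: 1, h (bound): 2
uses in reading order: h, f, h, p
typing: well-typed — term : Bool
ordered ✗ (needs contraction — h ×2; r left unused)
linear ✗ (needs contraction — h ×2; r left unused)
affine ✗ (needs contraction — h ×2)
relevant ✗ (r left unused)
unrestricted ✓ (typability at Bool is all that's needed)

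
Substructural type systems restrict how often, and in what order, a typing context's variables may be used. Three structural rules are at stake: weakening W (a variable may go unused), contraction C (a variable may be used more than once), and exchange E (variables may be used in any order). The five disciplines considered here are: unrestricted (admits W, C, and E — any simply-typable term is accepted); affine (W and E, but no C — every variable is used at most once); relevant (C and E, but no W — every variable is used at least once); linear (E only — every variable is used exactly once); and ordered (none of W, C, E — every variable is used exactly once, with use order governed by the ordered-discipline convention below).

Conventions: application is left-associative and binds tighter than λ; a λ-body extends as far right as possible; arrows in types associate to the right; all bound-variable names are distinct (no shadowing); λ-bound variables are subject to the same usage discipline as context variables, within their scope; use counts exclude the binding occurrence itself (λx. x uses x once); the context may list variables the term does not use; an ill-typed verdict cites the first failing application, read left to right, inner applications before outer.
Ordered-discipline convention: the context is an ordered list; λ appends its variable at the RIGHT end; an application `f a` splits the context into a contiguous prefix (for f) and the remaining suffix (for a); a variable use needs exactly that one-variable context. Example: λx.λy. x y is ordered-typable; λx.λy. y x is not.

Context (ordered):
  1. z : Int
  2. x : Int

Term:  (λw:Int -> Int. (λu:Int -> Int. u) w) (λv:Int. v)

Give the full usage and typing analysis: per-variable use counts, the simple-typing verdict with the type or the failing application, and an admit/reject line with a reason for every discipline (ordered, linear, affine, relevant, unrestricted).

use counts: z: 0; x: 0; w (bound): 1; u (bound): 1; v (bound): 1
use order (left to right): u, w, v
typing: well-typed at Int -> Int
ordered ✗ (z, x never used (weakening))
linear ✗ (z, x never used (weakening))
affine ✓ (none of z, x, w, u, v used more than once)
relevant ✗ (z, x never used (weakening))
unrestricted ✓ (typability at Int -> Int is all that's needed)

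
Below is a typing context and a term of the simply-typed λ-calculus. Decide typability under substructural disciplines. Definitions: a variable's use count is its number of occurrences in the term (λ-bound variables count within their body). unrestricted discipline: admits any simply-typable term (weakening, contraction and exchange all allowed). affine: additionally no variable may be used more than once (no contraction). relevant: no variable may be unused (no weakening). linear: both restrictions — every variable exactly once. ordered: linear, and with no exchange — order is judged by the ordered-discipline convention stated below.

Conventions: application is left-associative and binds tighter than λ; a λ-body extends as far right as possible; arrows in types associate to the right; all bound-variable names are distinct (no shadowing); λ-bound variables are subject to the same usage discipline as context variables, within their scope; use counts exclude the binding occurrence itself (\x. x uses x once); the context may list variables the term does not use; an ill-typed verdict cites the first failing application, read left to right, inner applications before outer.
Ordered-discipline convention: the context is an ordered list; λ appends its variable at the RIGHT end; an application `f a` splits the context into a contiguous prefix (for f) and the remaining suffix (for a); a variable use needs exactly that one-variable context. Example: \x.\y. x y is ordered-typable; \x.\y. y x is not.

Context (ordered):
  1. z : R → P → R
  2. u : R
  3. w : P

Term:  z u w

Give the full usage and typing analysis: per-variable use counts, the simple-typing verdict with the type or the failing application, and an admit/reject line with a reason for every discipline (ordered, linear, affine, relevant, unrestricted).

counts: z: 1×; u: 1×; w: 1×
uses in reading order: z, u, w
typing: well-typed at R
ordered ✓ (z, u, w: once each, no exchange needed)
linear ✓ (z, u, w: one use apiece)
affine ✓ (none of z, u, w used more than once)
relevant ✓ (none of z, u, w goes unused)
unrestricted ✓ (simply typable at R; W, C, E all held)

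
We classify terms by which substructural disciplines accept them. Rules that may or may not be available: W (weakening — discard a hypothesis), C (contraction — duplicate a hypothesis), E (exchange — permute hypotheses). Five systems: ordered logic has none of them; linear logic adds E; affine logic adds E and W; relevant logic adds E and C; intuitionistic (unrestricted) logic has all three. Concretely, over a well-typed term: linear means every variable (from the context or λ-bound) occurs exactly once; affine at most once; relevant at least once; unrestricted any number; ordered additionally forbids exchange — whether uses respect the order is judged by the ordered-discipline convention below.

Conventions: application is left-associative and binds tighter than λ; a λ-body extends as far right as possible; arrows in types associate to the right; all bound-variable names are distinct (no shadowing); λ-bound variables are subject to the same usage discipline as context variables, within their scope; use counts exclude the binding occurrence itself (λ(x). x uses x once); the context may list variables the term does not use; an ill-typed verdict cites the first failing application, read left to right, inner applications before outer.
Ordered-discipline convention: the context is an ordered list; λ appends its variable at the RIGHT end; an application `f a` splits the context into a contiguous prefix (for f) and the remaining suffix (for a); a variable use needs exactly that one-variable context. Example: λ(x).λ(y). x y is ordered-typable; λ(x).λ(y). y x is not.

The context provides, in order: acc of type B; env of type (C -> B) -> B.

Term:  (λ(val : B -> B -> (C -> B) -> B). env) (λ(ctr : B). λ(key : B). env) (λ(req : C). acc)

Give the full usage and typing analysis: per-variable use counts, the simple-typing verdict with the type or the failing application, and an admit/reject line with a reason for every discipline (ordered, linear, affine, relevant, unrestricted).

counts: acc=1; env=2; val (bound)=0; ctr (bound)=0; key (bound)=0; req (bound)=0
use order (left to right): env, env, acc
typing: ✓ — B
ordered ✗ (needs contraction — env ×2; unused: val, ctr, key, req — weakening required)
linear ✗ (needs contraction — env ×2; unused: val, ctr, key, req — weakening required)
affine ✗ (needs contraction — env ×2)
relevant ✗ (unused: val, ctr, key, req — weakening required)
unrestricted ✓ (type-checks (B) and nothing is barred)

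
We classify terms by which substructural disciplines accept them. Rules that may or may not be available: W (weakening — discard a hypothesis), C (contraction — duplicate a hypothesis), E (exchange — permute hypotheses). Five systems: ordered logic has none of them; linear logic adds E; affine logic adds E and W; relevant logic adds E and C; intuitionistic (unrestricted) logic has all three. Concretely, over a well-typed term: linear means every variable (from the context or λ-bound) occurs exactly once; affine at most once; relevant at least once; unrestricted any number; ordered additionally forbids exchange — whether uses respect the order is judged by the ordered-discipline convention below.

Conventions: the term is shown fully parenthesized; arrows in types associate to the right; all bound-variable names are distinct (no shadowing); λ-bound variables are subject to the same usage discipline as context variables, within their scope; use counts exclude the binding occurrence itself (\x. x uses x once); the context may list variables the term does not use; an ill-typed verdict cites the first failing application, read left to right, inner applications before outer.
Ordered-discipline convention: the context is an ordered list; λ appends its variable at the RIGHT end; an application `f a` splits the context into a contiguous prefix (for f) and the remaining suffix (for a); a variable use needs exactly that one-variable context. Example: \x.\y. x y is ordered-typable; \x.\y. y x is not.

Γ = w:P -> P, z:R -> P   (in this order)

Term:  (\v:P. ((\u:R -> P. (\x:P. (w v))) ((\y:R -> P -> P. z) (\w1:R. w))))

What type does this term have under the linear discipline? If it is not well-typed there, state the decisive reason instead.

not well-typed under linear — uses contraction: w ×2; unused: u, x, y, w1 — weakening required
counts: w: 2; z: 1; v [bound]: 1; u [bound]: 0; x [bound]: 0; y [bound]: 0; w1 [bound]: 0
uses in reading order: w, v, z, w
typing: ✓ — P -> P -> P
all disciplines: ordered ✗, linear ✗, affine ✗, relevant ✗, unrestricted ✓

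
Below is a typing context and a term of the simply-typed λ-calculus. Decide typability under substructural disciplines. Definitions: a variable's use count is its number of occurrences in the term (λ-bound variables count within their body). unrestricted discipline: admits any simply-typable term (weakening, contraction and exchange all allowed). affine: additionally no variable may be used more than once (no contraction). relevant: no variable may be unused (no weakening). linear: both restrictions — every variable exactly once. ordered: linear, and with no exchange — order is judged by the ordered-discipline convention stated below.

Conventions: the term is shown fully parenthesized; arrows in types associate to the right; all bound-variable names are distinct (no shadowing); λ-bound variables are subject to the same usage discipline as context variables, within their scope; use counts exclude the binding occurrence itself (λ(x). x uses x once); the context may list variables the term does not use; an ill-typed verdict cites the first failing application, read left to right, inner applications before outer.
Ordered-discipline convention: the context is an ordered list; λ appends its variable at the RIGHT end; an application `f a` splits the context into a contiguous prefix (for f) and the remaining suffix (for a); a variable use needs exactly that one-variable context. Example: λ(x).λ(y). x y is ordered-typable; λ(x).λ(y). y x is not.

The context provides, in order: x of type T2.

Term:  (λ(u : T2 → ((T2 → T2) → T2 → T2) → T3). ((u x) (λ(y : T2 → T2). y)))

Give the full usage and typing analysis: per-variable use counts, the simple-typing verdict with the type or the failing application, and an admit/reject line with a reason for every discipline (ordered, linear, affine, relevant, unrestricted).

usage: x: 1×; u [bound]: 1×; y [bound]: 1×
uses in reading order: u, x, y
typing: the term checks, with type (T2 → ((T2 → T2) → T2 → T2) → T3) → T3
ordered: ✗, needs exchange: uses follow u, x, y
linear: ✓, each of x, u, y used exactly once
affine: ✓, x, u, y: no repeats, contraction unneeded
relevant: ✓, at least one use each (x, u, y)
unrestricted: ✓, typability at (T2 → ((T2 → T2) → T2 → T2) → T3) → T3 is all that's needed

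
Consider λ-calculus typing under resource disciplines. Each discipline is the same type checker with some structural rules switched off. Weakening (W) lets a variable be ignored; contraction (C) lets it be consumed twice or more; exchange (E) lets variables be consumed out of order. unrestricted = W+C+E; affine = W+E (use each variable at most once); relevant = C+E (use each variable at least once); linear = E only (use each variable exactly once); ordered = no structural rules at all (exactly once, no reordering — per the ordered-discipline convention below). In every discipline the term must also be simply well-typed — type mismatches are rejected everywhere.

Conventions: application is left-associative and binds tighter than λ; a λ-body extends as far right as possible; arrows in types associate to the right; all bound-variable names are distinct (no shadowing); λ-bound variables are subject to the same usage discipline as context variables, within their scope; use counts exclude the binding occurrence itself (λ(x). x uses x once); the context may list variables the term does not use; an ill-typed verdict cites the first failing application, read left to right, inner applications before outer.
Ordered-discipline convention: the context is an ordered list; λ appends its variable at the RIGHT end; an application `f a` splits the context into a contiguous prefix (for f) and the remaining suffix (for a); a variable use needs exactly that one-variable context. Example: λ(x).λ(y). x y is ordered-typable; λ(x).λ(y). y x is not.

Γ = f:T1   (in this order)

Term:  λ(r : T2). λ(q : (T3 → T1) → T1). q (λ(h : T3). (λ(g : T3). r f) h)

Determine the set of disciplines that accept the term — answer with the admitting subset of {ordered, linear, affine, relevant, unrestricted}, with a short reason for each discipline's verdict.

accepted by: none
variable uses: f: 1×, r (λ-bound): 1×, q (λ-bound): 1×, h (λ-bound): 1×, g (λ-bound): 0×
order of uses: q, r, f, h
typing: ill-typed: non-function type T2 applied to an argument
ordered ✗ (a type mismatch blocks all five)
linear ✗ (the type mismatch rejects it)
affine ✗ (not simply typable)
relevant ✗ (fails simple typing)
unrestricted ✗ (a type mismatch blocks all five)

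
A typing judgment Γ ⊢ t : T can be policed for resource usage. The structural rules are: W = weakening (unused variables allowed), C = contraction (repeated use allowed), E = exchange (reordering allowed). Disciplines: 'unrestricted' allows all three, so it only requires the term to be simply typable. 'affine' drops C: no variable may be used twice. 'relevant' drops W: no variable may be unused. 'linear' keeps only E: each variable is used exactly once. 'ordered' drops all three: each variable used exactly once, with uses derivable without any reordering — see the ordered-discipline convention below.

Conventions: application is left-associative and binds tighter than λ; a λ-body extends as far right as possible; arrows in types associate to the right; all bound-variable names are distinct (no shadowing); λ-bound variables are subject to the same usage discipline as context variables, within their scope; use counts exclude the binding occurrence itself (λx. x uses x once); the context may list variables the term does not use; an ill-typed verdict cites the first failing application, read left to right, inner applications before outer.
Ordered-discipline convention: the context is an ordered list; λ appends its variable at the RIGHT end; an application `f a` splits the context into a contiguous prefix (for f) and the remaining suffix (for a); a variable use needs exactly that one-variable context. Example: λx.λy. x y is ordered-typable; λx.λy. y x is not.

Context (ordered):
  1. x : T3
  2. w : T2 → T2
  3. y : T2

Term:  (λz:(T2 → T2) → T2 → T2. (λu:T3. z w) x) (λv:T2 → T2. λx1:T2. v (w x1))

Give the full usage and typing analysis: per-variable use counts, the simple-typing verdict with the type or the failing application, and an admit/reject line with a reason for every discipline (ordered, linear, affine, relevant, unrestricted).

variable uses: x ×1, w ×2, y ×0, z (bound) ×1, u (bound) ×0, v (bound) ×1, x1 (bound) ×1
order of uses: z, w, x, v, w, x1
typing: ✓ — T2 → T2
ordered: ✗ — needs contraction — w ×2; y, u never used (weakening)
linear: ✗ — needs contraction — w ×2; y, u never used (weakening)
affine: ✗ — needs contraction — w ×2
relevant: ✗ — y, u never used (weakening)
unrestricted: ✓ — simply typable at T2 → T2; W, C, E all held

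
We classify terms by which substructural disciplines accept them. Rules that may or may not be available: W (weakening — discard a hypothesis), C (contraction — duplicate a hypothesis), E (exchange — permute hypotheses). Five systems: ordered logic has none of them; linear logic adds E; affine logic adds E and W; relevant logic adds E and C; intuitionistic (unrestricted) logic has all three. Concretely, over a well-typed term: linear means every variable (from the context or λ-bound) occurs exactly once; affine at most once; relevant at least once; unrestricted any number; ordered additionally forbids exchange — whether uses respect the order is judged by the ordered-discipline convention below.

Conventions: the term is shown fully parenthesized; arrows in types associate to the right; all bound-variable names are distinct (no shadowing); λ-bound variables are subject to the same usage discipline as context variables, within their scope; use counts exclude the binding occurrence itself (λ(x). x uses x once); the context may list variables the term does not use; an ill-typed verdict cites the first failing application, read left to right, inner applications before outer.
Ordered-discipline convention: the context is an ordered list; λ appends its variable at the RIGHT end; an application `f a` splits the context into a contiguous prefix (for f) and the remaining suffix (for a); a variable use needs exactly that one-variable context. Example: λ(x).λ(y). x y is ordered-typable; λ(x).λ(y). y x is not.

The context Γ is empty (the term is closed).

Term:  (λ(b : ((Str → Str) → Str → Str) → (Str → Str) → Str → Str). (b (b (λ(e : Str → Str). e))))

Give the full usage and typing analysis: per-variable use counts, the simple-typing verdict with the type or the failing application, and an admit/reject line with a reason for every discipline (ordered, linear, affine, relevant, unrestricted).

use counts: b (bound): 2×; e (bound): 1×
order of uses: b, b, e
typing: well-typed at (((Str → Str) → Str → Str) → (Str → Str) → Str → Str) → (Str → Str) → Str → Str
ordered: ✗, needs contraction — b ×2
linear: ✗, needs contraction — b ×2
affine: ✗, needs contraction — b ×2
relevant: ✓, none of b, e goes unused
unrestricted: ✓, well-typed at (((Str → Str) → Str → Str) → (Str → Str) → Str → Str) → (Str → Str) → Str → Str; no restrictions here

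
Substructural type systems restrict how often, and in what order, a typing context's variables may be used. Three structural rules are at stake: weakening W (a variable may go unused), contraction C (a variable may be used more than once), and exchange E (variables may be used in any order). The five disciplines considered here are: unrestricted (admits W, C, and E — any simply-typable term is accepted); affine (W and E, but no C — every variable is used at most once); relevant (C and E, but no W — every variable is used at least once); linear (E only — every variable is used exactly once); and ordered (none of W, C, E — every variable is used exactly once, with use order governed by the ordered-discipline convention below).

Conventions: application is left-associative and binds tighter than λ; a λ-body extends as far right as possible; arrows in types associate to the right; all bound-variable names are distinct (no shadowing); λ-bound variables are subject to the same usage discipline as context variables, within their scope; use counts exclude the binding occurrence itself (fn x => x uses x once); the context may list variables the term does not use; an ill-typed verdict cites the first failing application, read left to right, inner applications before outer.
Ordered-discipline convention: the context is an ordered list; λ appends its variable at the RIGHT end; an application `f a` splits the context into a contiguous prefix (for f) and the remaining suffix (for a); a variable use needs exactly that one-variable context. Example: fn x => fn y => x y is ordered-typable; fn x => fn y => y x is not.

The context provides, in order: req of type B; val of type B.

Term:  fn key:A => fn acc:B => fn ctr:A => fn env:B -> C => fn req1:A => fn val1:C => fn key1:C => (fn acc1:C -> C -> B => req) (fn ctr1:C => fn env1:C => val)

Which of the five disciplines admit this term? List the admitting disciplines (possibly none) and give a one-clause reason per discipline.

accepted by: affine, unrestricted
variable uses: req: 1×; val: 1×; key [bound]: 0×; acc [bound]: 0×; ctr [bound]: 0×; env [bound]: 0×; req1 [bound]: 0×; val1 [bound]: 0×; key1 [bound]: 0×; acc1 [bound]: 0×; ctr1 [bound]: 0×; env1 [bound]: 0×
left-to-right use order: req, val
typing: the term checks, with type A -> B -> A -> (B -> C) -> A -> C -> C -> B
ordered: ✗, key, acc, ctr, env, req1, val1, key1, acc1, ctr1, env1 left unused
linear: ✗, key, acc, ctr, env, req1, val1, key1, acc1, ctr1, env1 left unused
affine: ✓, no duplicate uses among req, val, key, acc, ctr, env, req1, val1, key1, acc1, ctr1, env1
relevant: ✗, key, acc, ctr, env, req1, val1, key1, acc1, ctr1, env1 left unused
unrestricted: ✓, typability at A -> B -> A -> (B -> C) -> A -> C -> C -> B is all that's needed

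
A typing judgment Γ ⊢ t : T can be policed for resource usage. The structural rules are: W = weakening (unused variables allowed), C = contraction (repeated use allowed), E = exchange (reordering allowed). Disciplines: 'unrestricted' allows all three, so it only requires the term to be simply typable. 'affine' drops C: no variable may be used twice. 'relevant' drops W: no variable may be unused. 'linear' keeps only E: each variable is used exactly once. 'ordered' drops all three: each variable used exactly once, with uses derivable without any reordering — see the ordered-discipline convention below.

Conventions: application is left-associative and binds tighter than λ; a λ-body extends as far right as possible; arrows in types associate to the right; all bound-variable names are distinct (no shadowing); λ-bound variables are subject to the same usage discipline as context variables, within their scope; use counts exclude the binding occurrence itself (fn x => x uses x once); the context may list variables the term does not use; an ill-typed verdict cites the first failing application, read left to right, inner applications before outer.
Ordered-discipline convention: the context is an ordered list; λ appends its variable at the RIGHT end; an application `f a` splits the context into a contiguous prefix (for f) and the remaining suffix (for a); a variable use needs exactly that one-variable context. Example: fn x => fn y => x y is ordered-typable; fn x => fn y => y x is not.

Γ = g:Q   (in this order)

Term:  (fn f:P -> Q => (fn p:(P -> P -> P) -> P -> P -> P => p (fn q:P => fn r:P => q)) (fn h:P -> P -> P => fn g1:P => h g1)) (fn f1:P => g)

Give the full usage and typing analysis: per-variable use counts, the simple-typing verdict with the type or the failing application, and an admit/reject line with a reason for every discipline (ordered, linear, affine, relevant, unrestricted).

use counts: g: 1×, f (bound): 0×, p (bound): 1×, q (bound): 1×, r (bound): 0×, h (bound): 1×, g1 (bound): 1×, f1 (bound): 0×
use order (left to right): p, q, h, g1, g
typing: well-typed at P -> P -> P
ordered: ✗ — f, r, f1 never used (weakening)
linear: ✗ — f, r, f1 never used (weakening)
affine: ✓ — none of g, f, p, q, r, h, g1, f1 used more than once
relevant: ✗ — f, r, f1 never used (weakening)
unrestricted: ✓ — type-checks (P -> P -> P) and nothing is barred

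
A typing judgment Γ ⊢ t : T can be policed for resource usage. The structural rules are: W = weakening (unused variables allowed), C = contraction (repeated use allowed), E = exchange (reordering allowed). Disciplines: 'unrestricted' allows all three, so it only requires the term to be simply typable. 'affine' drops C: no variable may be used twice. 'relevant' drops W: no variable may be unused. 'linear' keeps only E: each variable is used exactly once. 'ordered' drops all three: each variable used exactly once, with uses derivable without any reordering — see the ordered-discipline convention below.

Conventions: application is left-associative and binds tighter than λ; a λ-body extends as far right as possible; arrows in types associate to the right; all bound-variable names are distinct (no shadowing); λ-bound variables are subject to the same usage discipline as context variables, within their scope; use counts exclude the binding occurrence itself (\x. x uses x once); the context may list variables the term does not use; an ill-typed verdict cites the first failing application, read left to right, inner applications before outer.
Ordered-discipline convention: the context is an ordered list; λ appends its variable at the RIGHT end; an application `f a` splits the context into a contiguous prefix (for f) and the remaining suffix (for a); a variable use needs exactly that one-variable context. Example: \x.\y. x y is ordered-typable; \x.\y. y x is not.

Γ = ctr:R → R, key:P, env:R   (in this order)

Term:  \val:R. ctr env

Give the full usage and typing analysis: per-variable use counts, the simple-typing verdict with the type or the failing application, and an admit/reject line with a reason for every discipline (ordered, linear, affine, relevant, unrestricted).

usage: ctr: 1×, key: 0×, env: 1×, val (λ-bound): 0×
use order (left to right): ctr, env
typing: ✓ — R → R
ordered: ✗ — unused: key, val — weakening required
linear: ✗ — unused: key, val — weakening required
affine: ✓ — at most one use each (ctr, key, env, val)
relevant: ✗ — unused: key, val — weakening required
unrestricted: ✓ — type-checks (R → R) and nothing is barred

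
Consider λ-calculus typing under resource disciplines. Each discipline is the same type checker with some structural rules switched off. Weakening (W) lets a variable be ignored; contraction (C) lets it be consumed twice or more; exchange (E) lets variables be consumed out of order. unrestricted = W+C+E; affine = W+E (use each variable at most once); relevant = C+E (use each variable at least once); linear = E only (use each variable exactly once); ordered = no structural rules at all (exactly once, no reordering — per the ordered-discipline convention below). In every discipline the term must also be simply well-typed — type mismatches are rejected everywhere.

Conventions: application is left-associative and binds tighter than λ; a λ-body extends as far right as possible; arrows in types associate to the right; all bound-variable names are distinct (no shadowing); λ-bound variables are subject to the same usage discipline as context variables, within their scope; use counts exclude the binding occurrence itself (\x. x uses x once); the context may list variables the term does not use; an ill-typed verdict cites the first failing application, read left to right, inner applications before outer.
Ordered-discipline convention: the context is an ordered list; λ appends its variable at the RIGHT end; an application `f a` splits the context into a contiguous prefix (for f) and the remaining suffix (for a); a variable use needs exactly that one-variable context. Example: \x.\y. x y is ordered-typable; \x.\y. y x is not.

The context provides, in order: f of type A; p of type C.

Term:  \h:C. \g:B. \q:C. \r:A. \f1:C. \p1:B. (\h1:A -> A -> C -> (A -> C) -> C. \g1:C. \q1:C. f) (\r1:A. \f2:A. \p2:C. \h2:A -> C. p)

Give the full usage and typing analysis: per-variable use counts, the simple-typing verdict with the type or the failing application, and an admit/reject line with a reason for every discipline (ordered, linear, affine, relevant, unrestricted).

variable uses: f: 1; p: 1; h (bound): 0; g (bound): 0; q (bound): 0; r (bound): 0; f1 (bound): 0; p1 (bound): 0; h1 (bound): 0; g1 (bound): 0; q1 (bound): 0; r1 (bound): 0; f2 (bound): 0; p2 (bound): 0; h2 (bound): 0
use order (left to right): f, p
typing: well-typed — term : C -> B -> C -> A -> C -> B -> C -> C -> A
ordered: ✗, h, g, q, r, f1, p1, h1, g1, q1, r1, f2, p2, h2 never used (weakening)
linear: ✗, h, g, q, r, f1, p1, h1, g1, q1, r1, f2, p2, h2 never used (weakening)
affine: ✓, f, p, h, g, q, r, f1, p1, h1, g1, q1, r1, f2, p2, h2: no repeats, contraction unneeded
relevant: ✗, h, g, q, r, f1, p1, h1, g1, q1, r1, f2, p2, h2 never used (weakening)
unrestricted: ✓, typability at C -> B -> C -> A -> C -> B -> C -> C -> A is all that's needed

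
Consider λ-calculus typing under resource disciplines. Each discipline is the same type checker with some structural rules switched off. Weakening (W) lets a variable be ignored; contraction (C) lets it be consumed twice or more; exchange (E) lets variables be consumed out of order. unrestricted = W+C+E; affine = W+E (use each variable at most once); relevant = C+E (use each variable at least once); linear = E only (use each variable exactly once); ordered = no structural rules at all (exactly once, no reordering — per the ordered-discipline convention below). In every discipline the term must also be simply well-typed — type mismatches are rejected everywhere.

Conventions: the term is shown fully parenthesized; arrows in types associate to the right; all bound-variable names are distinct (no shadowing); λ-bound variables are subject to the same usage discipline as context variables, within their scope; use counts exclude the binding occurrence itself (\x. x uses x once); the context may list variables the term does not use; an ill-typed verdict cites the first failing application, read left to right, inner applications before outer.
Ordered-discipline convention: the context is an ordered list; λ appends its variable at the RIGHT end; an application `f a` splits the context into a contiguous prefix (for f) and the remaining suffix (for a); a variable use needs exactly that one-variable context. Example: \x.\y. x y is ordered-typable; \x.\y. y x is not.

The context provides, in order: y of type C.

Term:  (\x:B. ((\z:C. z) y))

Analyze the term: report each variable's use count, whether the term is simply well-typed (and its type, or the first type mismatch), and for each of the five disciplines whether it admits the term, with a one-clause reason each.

usage: y=1, x (λ-bound)=0, z (λ-bound)=1
use order (left to right): z, y
typing: the term checks, with type B -> C
ordered ✗ (unused: x — weakening required)
linear ✗ (unused: x — weakening required)
affine ✓ (y, x, z: no repeats, contraction unneeded)
relevant ✗ (unused: x — weakening required)
unrestricted ✓ (type-checks (B -> C) and nothing is barred)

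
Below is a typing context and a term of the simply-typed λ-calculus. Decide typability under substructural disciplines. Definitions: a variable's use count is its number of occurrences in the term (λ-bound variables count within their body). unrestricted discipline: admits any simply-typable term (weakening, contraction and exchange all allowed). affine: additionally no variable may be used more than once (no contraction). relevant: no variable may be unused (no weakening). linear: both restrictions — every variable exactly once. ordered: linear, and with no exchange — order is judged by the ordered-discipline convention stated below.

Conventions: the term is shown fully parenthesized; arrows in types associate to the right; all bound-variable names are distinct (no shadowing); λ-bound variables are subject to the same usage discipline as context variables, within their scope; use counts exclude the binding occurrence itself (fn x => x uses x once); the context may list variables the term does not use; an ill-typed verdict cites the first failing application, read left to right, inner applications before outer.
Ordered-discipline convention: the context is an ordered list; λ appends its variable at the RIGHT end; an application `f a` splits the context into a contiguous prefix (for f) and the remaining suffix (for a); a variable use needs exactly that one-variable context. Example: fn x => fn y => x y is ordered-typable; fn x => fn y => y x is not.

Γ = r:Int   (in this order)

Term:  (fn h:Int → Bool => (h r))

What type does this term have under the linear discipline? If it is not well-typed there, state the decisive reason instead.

term : (Int → Bool) → Bool
variable uses: r=1; h (λ-bound)=1
left-to-right use order: h, r
typing: well-typed at (Int → Bool) → Bool
across the five disciplines: ordered ✗ | linear ✓ | affine ✓ | relevant ✓ | unrestricted ✓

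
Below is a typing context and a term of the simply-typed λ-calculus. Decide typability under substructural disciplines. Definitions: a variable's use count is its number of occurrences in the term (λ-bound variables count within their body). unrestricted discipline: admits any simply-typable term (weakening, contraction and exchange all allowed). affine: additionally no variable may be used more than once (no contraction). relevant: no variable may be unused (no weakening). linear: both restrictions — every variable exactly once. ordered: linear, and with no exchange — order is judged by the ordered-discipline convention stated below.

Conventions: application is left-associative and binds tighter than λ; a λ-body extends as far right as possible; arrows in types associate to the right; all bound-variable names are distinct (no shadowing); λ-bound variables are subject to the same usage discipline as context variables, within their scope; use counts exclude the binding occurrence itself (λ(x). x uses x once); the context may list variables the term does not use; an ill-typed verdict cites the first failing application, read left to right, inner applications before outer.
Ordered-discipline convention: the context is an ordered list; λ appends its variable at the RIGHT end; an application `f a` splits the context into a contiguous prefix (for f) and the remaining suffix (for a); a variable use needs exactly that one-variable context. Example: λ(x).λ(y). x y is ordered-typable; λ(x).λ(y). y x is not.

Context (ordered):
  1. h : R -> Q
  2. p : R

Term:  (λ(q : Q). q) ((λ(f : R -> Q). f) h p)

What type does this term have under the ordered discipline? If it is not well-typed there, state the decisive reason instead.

term : Q
use counts: h: 1×, p: 1×, q [bound]: 1×, f [bound]: 1×
use order (left to right): q, f, h, p
typing: ✓ — Q
across the five disciplines: ordered ✓, linear ✓, affine ✓, relevant ✓, unrestricted ✓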